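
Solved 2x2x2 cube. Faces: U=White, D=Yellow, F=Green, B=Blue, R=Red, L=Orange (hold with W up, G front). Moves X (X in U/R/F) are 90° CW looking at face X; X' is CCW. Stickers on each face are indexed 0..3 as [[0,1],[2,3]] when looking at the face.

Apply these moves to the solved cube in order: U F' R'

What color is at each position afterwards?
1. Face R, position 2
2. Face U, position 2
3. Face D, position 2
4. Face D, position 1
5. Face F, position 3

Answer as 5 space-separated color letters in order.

Answer: Y B Y G R

Derivation:
After move 1 (U): U=WWWW F=RRGG R=BBRR B=OOBB L=GGOO
After move 2 (F'): F=RGRG U=WWBR R=YBYR D=GOYY L=GWOW
After move 3 (R'): R=BRYY U=WBBO F=RWRR D=GGYG B=YOOB
Query 1: R[2] = Y
Query 2: U[2] = B
Query 3: D[2] = Y
Query 4: D[1] = G
Query 5: F[3] = R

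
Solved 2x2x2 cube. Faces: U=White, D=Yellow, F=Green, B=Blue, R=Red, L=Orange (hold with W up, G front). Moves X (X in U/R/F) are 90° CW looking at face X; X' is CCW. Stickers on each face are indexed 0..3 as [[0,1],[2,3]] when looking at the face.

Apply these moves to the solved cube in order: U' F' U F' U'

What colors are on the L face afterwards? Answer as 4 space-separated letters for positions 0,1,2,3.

Answer: B W O R

Derivation:
After move 1 (U'): U=WWWW F=OOGG R=GGRR B=RRBB L=BBOO
After move 2 (F'): F=OGOG U=WWGR R=YGYR D=BOYY L=BWOW
After move 3 (U): U=GWRW F=YGOG R=RRYR B=BWBB L=OGOW
After move 4 (F'): F=GGYO U=GWRY R=ORBR D=GWYY L=OWOR
After move 5 (U'): U=WYGR F=OWYO R=GGBR B=ORBB L=BWOR
Query: L face = BWOR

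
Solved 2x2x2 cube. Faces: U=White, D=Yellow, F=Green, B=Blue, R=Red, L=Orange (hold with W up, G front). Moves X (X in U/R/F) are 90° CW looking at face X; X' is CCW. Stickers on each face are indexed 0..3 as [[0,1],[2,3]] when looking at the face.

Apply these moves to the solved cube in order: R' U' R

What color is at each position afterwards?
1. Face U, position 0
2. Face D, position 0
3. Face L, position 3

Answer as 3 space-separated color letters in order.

Answer: B Y O

Derivation:
After move 1 (R'): R=RRRR U=WBWB F=GWGW D=YGYG B=YBYB
After move 2 (U'): U=BBWW F=OOGW R=GWRR B=RRYB L=YBOO
After move 3 (R): R=RGRW U=BOWW F=OGGG D=YYYR B=WRBB
Query 1: U[0] = B
Query 2: D[0] = Y
Query 3: L[3] = O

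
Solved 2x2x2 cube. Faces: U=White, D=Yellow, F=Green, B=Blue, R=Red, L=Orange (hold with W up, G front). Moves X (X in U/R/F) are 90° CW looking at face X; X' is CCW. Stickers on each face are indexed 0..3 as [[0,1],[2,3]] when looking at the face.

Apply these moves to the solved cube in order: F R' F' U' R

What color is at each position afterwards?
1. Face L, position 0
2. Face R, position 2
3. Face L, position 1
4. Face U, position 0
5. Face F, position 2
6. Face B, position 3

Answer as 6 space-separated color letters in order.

Answer: Y W B B G B

Derivation:
After move 1 (F): F=GGGG U=WWOO R=WRWR D=RRYY L=OYOY
After move 2 (R'): R=RRWW U=WBOB F=GWGO D=RGYG B=YBRB
After move 3 (F'): F=WOGG U=WBRW R=GRRW D=YYYG L=OBOO
After move 4 (U'): U=BWWR F=OBGG R=WORW B=GRRB L=YBOO
After move 5 (R): R=RWWO U=BBWG F=OYGG D=YRYG B=RRWB
Query 1: L[0] = Y
Query 2: R[2] = W
Query 3: L[1] = B
Query 4: U[0] = B
Query 5: F[2] = G
Query 6: B[3] = B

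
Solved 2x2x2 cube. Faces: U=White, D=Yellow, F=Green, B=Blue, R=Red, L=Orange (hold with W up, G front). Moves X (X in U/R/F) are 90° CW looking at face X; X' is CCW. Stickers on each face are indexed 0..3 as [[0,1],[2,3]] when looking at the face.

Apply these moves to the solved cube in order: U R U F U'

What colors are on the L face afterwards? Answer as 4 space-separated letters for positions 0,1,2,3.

After move 1 (U): U=WWWW F=RRGG R=BBRR B=OOBB L=GGOO
After move 2 (R): R=RBRB U=WRWG F=RYGY D=YBYO B=WOWB
After move 3 (U): U=WWGR F=RBGY R=WORB B=GGWB L=RYOO
After move 4 (F): F=GRYB U=WWOY R=GORB D=RWYO L=RYOB
After move 5 (U'): U=WYWO F=RYYB R=GRRB B=GOWB L=GGOB
Query: L face = GGOB

Answer: G G O B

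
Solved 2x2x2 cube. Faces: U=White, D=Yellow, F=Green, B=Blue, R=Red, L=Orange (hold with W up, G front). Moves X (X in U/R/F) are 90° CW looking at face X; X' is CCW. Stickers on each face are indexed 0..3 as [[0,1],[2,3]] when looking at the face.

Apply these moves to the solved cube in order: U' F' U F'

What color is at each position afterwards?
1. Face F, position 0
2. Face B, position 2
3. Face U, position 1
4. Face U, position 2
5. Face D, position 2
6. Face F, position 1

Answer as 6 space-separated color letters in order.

Answer: G B W R Y G

Derivation:
After move 1 (U'): U=WWWW F=OOGG R=GGRR B=RRBB L=BBOO
After move 2 (F'): F=OGOG U=WWGR R=YGYR D=BOYY L=BWOW
After move 3 (U): U=GWRW F=YGOG R=RRYR B=BWBB L=OGOW
After move 4 (F'): F=GGYO U=GWRY R=ORBR D=GWYY L=OWOR
Query 1: F[0] = G
Query 2: B[2] = B
Query 3: U[1] = W
Query 4: U[2] = R
Query 5: D[2] = Y
Query 6: F[1] = G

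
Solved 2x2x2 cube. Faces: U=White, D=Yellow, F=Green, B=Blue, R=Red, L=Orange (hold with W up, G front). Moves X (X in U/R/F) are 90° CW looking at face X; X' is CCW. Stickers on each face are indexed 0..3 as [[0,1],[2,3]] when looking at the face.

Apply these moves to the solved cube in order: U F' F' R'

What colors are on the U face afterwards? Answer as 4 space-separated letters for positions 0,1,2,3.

After move 1 (U): U=WWWW F=RRGG R=BBRR B=OOBB L=GGOO
After move 2 (F'): F=RGRG U=WWBR R=YBYR D=GOYY L=GWOW
After move 3 (F'): F=GGRR U=WWYY R=OBGR D=WWYY L=GROB
After move 4 (R'): R=BROG U=WBYO F=GWRY D=WGYR B=YOWB
Query: U face = WBYO

Answer: W B Y O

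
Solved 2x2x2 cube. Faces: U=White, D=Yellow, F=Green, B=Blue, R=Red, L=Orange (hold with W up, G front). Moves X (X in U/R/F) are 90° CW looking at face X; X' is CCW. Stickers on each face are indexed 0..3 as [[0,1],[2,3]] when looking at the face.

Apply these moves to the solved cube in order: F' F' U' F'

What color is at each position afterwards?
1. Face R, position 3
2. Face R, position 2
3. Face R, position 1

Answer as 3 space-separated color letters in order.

After move 1 (F'): F=GGGG U=WWRR R=YRYR D=OOYY L=OWOW
After move 2 (F'): F=GGGG U=WWYY R=OROR D=WWYY L=OROR
After move 3 (U'): U=WYWY F=ORGG R=GGOR B=ORBB L=BBOR
After move 4 (F'): F=RGOG U=WYGO R=WGWR D=BRYY L=BYOW
Query 1: R[3] = R
Query 2: R[2] = W
Query 3: R[1] = G

Answer: R W G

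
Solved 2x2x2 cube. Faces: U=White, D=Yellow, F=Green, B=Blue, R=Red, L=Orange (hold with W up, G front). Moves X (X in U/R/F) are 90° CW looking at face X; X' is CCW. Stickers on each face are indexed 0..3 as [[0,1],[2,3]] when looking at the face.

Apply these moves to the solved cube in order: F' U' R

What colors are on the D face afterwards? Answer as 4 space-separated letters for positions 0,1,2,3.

Answer: O B Y Y

Derivation:
After move 1 (F'): F=GGGG U=WWRR R=YRYR D=OOYY L=OWOW
After move 2 (U'): U=WRWR F=OWGG R=GGYR B=YRBB L=BBOW
After move 3 (R): R=YGRG U=WWWG F=OOGY D=OBYY B=RRRB
Query: D face = OBYY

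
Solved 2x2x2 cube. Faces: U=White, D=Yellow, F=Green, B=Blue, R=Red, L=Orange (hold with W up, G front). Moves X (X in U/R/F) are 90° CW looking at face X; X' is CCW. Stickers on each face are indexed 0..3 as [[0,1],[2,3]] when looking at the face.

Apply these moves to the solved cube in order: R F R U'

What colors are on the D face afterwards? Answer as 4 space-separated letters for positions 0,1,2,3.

Answer: R W Y W

Derivation:
After move 1 (R): R=RRRR U=WGWG F=GYGY D=YBYB B=WBWB
After move 2 (F): F=GGYY U=WGOO R=WRGR D=RRYB L=OYOB
After move 3 (R): R=GWRR U=WGOY F=GRYB D=RWYW B=OBGB
After move 4 (U'): U=GYWO F=OYYB R=GRRR B=GWGB L=OBOB
Query: D face = RWYW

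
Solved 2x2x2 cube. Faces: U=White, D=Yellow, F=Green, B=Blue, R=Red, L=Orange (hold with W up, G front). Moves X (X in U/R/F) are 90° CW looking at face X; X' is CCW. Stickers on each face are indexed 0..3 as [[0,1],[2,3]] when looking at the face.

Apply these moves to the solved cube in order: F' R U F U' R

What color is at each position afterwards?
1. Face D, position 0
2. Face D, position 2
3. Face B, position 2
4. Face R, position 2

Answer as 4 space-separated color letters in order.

Answer: R Y O R

Derivation:
After move 1 (F'): F=GGGG U=WWRR R=YRYR D=OOYY L=OWOW
After move 2 (R): R=YYRR U=WGRG F=GOGY D=OBYB B=RBWB
After move 3 (U): U=RWGG F=YYGY R=RBRR B=OWWB L=GOOW
After move 4 (F): F=GYYY U=RWWO R=GBGR D=RRYB L=GOOB
After move 5 (U'): U=WORW F=GOYY R=GYGR B=GBWB L=OWOB
After move 6 (R): R=GGRY U=WORY F=GRYB D=RWYG B=WBOB
Query 1: D[0] = R
Query 2: D[2] = Y
Query 3: B[2] = O
Query 4: R[2] = R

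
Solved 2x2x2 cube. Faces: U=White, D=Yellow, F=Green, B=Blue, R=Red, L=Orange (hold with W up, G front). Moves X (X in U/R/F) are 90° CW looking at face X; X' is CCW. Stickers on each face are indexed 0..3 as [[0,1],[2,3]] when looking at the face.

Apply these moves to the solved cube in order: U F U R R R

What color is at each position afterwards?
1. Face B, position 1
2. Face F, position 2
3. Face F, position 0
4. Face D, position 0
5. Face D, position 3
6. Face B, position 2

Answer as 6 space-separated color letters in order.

Answer: Y G W R R B

Derivation:
After move 1 (U): U=WWWW F=RRGG R=BBRR B=OOBB L=GGOO
After move 2 (F): F=GRGR U=WWOG R=WBWR D=RBYY L=GYOY
After move 3 (U): U=OWGW F=WBGR R=OOWR B=GYBB L=GROY
After move 4 (R): R=WORO U=OBGR F=WBGY D=RBYG B=WYWB
After move 5 (R): R=RWOO U=OBGY F=WBGG D=RWYW B=RYBB
After move 6 (R): R=OROW U=OBGG F=WWGW D=RBYR B=YYBB
Query 1: B[1] = Y
Query 2: F[2] = G
Query 3: F[0] = W
Query 4: D[0] = R
Query 5: D[3] = R
Query 6: B[2] = B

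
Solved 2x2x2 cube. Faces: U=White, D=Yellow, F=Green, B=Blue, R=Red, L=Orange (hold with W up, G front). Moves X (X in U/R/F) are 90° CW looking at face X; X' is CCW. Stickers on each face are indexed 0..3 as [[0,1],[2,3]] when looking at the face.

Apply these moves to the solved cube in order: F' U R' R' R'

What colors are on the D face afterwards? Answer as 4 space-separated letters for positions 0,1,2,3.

Answer: O B Y O

Derivation:
After move 1 (F'): F=GGGG U=WWRR R=YRYR D=OOYY L=OWOW
After move 2 (U): U=RWRW F=YRGG R=BBYR B=OWBB L=GGOW
After move 3 (R'): R=BRBY U=RBRO F=YWGW D=ORYG B=YWOB
After move 4 (R'): R=RYBB U=RORY F=YBGO D=OWYW B=GWRB
After move 5 (R'): R=YBRB U=RRRG F=YOGY D=OBYO B=WWWB
Query: D face = OBYO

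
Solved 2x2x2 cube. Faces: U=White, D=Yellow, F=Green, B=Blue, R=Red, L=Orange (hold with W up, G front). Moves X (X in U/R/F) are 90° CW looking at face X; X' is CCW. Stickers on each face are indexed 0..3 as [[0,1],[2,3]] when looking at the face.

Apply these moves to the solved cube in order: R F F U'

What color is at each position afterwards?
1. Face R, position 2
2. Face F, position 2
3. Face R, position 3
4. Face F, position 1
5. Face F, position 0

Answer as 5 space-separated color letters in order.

After move 1 (R): R=RRRR U=WGWG F=GYGY D=YBYB B=WBWB
After move 2 (F): F=GGYY U=WGOO R=WRGR D=RRYB L=OYOB
After move 3 (F): F=YGYG U=WGBY R=OROR D=GWYB L=OROR
After move 4 (U'): U=GYWB F=ORYG R=YGOR B=ORWB L=WBOR
Query 1: R[2] = O
Query 2: F[2] = Y
Query 3: R[3] = R
Query 4: F[1] = R
Query 5: F[0] = O

Answer: O Y R R O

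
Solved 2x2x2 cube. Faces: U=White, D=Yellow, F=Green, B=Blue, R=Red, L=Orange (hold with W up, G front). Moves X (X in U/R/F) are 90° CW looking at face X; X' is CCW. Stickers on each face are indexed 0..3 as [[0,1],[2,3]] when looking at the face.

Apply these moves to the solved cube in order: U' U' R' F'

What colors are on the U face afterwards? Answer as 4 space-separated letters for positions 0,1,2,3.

Answer: W B O O

Derivation:
After move 1 (U'): U=WWWW F=OOGG R=GGRR B=RRBB L=BBOO
After move 2 (U'): U=WWWW F=BBGG R=OORR B=GGBB L=RROO
After move 3 (R'): R=OROR U=WBWG F=BWGW D=YBYG B=YGYB
After move 4 (F'): F=WWBG U=WBOO R=BRYR D=ROYG L=RGOW
Query: U face = WBOO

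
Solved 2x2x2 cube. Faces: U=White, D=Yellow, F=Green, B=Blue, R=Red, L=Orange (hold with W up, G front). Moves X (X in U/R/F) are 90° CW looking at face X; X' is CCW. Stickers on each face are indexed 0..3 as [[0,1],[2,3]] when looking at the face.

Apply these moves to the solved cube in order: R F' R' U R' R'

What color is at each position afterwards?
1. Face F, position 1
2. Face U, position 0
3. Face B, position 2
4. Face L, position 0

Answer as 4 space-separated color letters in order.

Answer: O R R Y

Derivation:
After move 1 (R): R=RRRR U=WGWG F=GYGY D=YBYB B=WBWB
After move 2 (F'): F=YYGG U=WGRR R=BRYR D=OOYB L=OGOW
After move 3 (R'): R=RRBY U=WWRW F=YGGR D=OYYG B=BBOB
After move 4 (U): U=RWWW F=RRGR R=BBBY B=OGOB L=YGOW
After move 5 (R'): R=BYBB U=ROWO F=RWGW D=ORYR B=GGYB
After move 6 (R'): R=YBBB U=RYWG F=ROGO D=OWYW B=RGRB
Query 1: F[1] = O
Query 2: U[0] = R
Query 3: B[2] = R
Query 4: L[0] = Y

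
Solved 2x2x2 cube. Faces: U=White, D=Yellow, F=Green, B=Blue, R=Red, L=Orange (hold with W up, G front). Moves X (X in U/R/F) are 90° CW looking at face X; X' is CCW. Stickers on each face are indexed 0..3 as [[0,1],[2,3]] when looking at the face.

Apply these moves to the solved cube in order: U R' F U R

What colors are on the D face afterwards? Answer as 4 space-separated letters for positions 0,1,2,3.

After move 1 (U): U=WWWW F=RRGG R=BBRR B=OOBB L=GGOO
After move 2 (R'): R=BRBR U=WBWO F=RWGW D=YRYG B=YOYB
After move 3 (F): F=GRWW U=WBOG R=WROR D=BBYG L=GYOR
After move 4 (U): U=OWGB F=WRWW R=YOOR B=GYYB L=GROR
After move 5 (R): R=OYRO U=ORGW F=WBWG D=BYYG B=BYWB
Query: D face = BYYG

Answer: B Y Y G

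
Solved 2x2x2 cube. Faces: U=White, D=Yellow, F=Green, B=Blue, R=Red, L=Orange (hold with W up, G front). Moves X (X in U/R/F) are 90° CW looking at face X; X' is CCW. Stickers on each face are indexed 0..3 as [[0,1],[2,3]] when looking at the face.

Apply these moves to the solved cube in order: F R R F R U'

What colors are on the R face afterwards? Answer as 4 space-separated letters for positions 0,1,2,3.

Answer: G R W W

Derivation:
After move 1 (F): F=GGGG U=WWOO R=WRWR D=RRYY L=OYOY
After move 2 (R): R=WWRR U=WGOG F=GRGY D=RBYB B=OBWB
After move 3 (R): R=RWRW U=WROY F=GBGB D=RWYO B=GBGB
After move 4 (F): F=GGBB U=WRYY R=OWYW D=RRYO L=OROW
After move 5 (R): R=YOWW U=WGYB F=GRBO D=RGYG B=YBRB
After move 6 (U'): U=GBWY F=ORBO R=GRWW B=YORB L=YBOW
Query: R face = GRWW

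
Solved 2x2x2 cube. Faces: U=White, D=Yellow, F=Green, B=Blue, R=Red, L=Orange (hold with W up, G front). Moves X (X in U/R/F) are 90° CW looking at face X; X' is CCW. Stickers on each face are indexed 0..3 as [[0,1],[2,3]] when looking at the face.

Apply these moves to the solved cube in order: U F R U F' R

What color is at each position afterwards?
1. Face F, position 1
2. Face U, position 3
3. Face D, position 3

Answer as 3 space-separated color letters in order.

Answer: Y G G

Derivation:
After move 1 (U): U=WWWW F=RRGG R=BBRR B=OOBB L=GGOO
After move 2 (F): F=GRGR U=WWOG R=WBWR D=RBYY L=GYOY
After move 3 (R): R=WWRB U=WROR F=GBGY D=RBYO B=GOWB
After move 4 (U): U=OWRR F=WWGY R=GORB B=GYWB L=GBOY
After move 5 (F'): F=WYWG U=OWGR R=BORB D=BYYO L=GROR
After move 6 (R): R=RBBO U=OYGG F=WYWO D=BWYG B=RYWB
Query 1: F[1] = Y
Query 2: U[3] = G
Query 3: D[3] = G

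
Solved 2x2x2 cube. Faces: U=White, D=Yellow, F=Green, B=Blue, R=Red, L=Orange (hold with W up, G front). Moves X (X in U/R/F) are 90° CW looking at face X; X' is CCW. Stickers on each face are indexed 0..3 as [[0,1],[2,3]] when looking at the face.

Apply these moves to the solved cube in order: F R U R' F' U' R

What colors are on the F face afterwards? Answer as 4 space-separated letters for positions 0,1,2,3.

After move 1 (F): F=GGGG U=WWOO R=WRWR D=RRYY L=OYOY
After move 2 (R): R=WWRR U=WGOG F=GRGY D=RBYB B=OBWB
After move 3 (U): U=OWGG F=WWGY R=OBRR B=OYWB L=GROY
After move 4 (R'): R=BROR U=OWGO F=WWGG D=RWYY B=BYBB
After move 5 (F'): F=WGWG U=OWBO R=WRRR D=RYYY L=GOOG
After move 6 (U'): U=WOOB F=GOWG R=WGRR B=WRBB L=BYOG
After move 7 (R): R=RWRG U=WOOG F=GYWY D=RBYW B=BROB
Query: F face = GYWY

Answer: G Y W Y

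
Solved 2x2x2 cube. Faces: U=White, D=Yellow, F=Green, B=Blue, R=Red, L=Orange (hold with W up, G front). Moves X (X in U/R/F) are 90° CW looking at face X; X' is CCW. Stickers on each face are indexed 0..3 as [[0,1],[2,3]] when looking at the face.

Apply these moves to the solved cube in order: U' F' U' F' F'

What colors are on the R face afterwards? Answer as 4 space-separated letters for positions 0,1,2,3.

Answer: W G R R

Derivation:
After move 1 (U'): U=WWWW F=OOGG R=GGRR B=RRBB L=BBOO
After move 2 (F'): F=OGOG U=WWGR R=YGYR D=BOYY L=BWOW
After move 3 (U'): U=WRWG F=BWOG R=OGYR B=YGBB L=RROW
After move 4 (F'): F=WGBO U=WROY R=OGBR D=RWYY L=RGOW
After move 5 (F'): F=GOWB U=WROB R=WGRR D=GWYY L=RYOO
Query: R face = WGRR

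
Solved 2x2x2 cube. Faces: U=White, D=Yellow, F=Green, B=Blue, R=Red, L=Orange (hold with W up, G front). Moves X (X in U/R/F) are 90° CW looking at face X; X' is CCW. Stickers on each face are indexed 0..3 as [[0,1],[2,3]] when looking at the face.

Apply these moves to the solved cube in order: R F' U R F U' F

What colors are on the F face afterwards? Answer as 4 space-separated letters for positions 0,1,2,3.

After move 1 (R): R=RRRR U=WGWG F=GYGY D=YBYB B=WBWB
After move 2 (F'): F=YYGG U=WGRR R=BRYR D=OOYB L=OGOW
After move 3 (U): U=RWRG F=BRGG R=WBYR B=OGWB L=YYOW
After move 4 (R): R=YWRB U=RRRG F=BOGB D=OWYO B=GGWB
After move 5 (F): F=GBBO U=RRWY R=RWGB D=RYYO L=YOOW
After move 6 (U'): U=RYRW F=YOBO R=GBGB B=RWWB L=GGOW
After move 7 (F): F=BYOO U=RYWG R=RBWB D=GGYO L=GROY
Query: F face = BYOO

Answer: B Y O O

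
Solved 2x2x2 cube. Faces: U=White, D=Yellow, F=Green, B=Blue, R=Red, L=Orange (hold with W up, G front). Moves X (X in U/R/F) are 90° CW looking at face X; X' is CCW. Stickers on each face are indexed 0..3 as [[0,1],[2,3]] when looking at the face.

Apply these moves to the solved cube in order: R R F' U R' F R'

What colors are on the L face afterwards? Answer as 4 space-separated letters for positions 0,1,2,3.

Answer: B O O R

Derivation:
After move 1 (R): R=RRRR U=WGWG F=GYGY D=YBYB B=WBWB
After move 2 (R): R=RRRR U=WYWY F=GBGB D=YWYW B=GBGB
After move 3 (F'): F=BBGG U=WYRR R=WRYR D=OOYW L=OYOW
After move 4 (U): U=RWRY F=WRGG R=GBYR B=OYGB L=BBOW
After move 5 (R'): R=BRGY U=RGRO F=WWGY D=ORYG B=WYOB
After move 6 (F): F=GWYW U=RGWB R=RROY D=GBYG L=BOOR
After move 7 (R'): R=RYRO U=ROWW F=GGYB D=GWYW B=GYBB
Query: L face = BOOR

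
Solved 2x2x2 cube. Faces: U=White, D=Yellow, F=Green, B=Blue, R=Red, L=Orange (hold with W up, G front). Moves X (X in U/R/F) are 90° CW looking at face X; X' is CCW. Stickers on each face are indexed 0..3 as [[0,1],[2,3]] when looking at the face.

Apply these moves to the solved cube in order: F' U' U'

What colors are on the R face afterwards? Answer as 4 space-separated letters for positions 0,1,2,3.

After move 1 (F'): F=GGGG U=WWRR R=YRYR D=OOYY L=OWOW
After move 2 (U'): U=WRWR F=OWGG R=GGYR B=YRBB L=BBOW
After move 3 (U'): U=RRWW F=BBGG R=OWYR B=GGBB L=YROW
Query: R face = OWYR

Answer: O W Y R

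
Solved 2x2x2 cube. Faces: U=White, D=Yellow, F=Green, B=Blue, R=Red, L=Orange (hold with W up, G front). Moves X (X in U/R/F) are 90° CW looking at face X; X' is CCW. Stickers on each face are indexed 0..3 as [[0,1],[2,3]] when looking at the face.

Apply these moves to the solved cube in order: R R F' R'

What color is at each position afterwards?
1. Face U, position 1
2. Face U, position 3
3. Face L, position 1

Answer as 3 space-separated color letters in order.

Answer: G G Y

Derivation:
After move 1 (R): R=RRRR U=WGWG F=GYGY D=YBYB B=WBWB
After move 2 (R): R=RRRR U=WYWY F=GBGB D=YWYW B=GBGB
After move 3 (F'): F=BBGG U=WYRR R=WRYR D=OOYW L=OYOW
After move 4 (R'): R=RRWY U=WGRG F=BYGR D=OBYG B=WBOB
Query 1: U[1] = G
Query 2: U[3] = G
Query 3: L[1] = Y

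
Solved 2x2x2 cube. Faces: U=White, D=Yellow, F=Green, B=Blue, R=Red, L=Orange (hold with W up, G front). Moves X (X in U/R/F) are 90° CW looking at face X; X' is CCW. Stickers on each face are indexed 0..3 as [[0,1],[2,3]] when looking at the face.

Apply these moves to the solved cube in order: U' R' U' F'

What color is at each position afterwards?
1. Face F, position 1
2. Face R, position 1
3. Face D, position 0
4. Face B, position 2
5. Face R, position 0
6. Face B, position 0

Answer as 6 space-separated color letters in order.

Answer: W W R Y O G

Derivation:
After move 1 (U'): U=WWWW F=OOGG R=GGRR B=RRBB L=BBOO
After move 2 (R'): R=GRGR U=WBWR F=OWGW D=YOYG B=YRYB
After move 3 (U'): U=BRWW F=BBGW R=OWGR B=GRYB L=YROO
After move 4 (F'): F=BWBG U=BROG R=OWYR D=ROYG L=YWOW
Query 1: F[1] = W
Query 2: R[1] = W
Query 3: D[0] = R
Query 4: B[2] = Y
Query 5: R[0] = O
Query 6: B[0] = G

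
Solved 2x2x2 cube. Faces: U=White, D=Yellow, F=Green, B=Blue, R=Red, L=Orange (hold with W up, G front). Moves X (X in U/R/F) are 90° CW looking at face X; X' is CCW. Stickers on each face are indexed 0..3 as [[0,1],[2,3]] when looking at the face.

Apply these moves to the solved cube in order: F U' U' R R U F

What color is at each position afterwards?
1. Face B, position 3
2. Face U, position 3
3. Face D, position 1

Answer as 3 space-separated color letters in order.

After move 1 (F): F=GGGG U=WWOO R=WRWR D=RRYY L=OYOY
After move 2 (U'): U=WOWO F=OYGG R=GGWR B=WRBB L=BBOY
After move 3 (U'): U=OOWW F=BBGG R=OYWR B=GGBB L=WROY
After move 4 (R): R=WORY U=OBWG F=BRGY D=RBYG B=WGOB
After move 5 (R): R=RWYO U=ORWY F=BBGG D=ROYW B=GGBB
After move 6 (U): U=WOYR F=RWGG R=GGYO B=WRBB L=BBOY
After move 7 (F): F=GRGW U=WOYB R=YGRO D=YGYW L=BROO
Query 1: B[3] = B
Query 2: U[3] = B
Query 3: D[1] = G

Answer: B B G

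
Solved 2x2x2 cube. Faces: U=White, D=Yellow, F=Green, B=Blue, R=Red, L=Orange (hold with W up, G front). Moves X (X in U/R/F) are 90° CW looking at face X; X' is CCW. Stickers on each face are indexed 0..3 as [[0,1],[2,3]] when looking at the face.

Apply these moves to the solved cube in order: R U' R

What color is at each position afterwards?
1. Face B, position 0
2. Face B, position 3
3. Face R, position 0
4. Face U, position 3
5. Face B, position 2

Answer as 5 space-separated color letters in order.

Answer: W B R Y G

Derivation:
After move 1 (R): R=RRRR U=WGWG F=GYGY D=YBYB B=WBWB
After move 2 (U'): U=GGWW F=OOGY R=GYRR B=RRWB L=WBOO
After move 3 (R): R=RGRY U=GOWY F=OBGB D=YWYR B=WRGB
Query 1: B[0] = W
Query 2: B[3] = B
Query 3: R[0] = R
Query 4: U[3] = Y
Query 5: B[2] = G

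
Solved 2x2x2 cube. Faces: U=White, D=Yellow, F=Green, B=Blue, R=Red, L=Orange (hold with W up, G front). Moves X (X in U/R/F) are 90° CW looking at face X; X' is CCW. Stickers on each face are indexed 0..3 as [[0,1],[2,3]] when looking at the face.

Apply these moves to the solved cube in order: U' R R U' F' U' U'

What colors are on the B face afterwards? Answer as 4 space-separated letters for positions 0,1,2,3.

After move 1 (U'): U=WWWW F=OOGG R=GGRR B=RRBB L=BBOO
After move 2 (R): R=RGRG U=WOWG F=OYGY D=YBYR B=WRWB
After move 3 (R): R=RRGG U=WYWY F=OBGR D=YWYW B=GROB
After move 4 (U'): U=YYWW F=BBGR R=OBGG B=RROB L=GROO
After move 5 (F'): F=BRBG U=YYOG R=WBYG D=ROYW L=GWOW
After move 6 (U'): U=YGYO F=GWBG R=BRYG B=WBOB L=RROW
After move 7 (U'): U=GOYY F=RRBG R=GWYG B=BROB L=WBOW
Query: B face = BROB

Answer: B R O B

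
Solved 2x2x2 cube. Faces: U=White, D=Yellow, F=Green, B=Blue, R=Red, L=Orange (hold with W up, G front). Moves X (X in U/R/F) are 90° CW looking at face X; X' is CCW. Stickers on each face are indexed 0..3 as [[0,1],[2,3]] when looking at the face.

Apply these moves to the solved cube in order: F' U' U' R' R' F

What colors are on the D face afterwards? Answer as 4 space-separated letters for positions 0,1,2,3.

After move 1 (F'): F=GGGG U=WWRR R=YRYR D=OOYY L=OWOW
After move 2 (U'): U=WRWR F=OWGG R=GGYR B=YRBB L=BBOW
After move 3 (U'): U=RRWW F=BBGG R=OWYR B=GGBB L=YROW
After move 4 (R'): R=WROY U=RBWG F=BRGW D=OBYG B=YGOB
After move 5 (R'): R=RYWO U=ROWY F=BBGG D=ORYW B=GGBB
After move 6 (F): F=GBGB U=ROWR R=WYYO D=WRYW L=YOOR
Query: D face = WRYW

Answer: W R Y W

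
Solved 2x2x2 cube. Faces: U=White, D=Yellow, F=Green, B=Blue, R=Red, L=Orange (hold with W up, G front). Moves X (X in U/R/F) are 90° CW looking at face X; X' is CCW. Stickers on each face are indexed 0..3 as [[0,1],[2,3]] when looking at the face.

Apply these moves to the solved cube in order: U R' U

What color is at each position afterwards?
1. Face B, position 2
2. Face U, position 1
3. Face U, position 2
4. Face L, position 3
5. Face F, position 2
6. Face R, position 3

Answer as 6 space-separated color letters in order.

After move 1 (U): U=WWWW F=RRGG R=BBRR B=OOBB L=GGOO
After move 2 (R'): R=BRBR U=WBWO F=RWGW D=YRYG B=YOYB
After move 3 (U): U=WWOB F=BRGW R=YOBR B=GGYB L=RWOO
Query 1: B[2] = Y
Query 2: U[1] = W
Query 3: U[2] = O
Query 4: L[3] = O
Query 5: F[2] = G
Query 6: R[3] = R

Answer: Y W O O G R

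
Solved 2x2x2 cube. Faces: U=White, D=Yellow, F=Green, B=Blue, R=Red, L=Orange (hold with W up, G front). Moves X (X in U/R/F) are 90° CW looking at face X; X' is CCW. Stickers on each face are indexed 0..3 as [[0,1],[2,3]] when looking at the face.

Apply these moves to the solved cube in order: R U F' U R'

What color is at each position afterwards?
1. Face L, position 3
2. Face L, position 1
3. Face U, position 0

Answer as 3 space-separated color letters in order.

Answer: G Y W

Derivation:
After move 1 (R): R=RRRR U=WGWG F=GYGY D=YBYB B=WBWB
After move 2 (U): U=WWGG F=RRGY R=WBRR B=OOWB L=GYOO
After move 3 (F'): F=RYRG U=WWWR R=BBYR D=YOYB L=GGOG
After move 4 (U): U=WWRW F=BBRG R=OOYR B=GGWB L=RYOG
After move 5 (R'): R=OROY U=WWRG F=BWRW D=YBYG B=BGOB
Query 1: L[3] = G
Query 2: L[1] = Y
Query 3: U[0] = W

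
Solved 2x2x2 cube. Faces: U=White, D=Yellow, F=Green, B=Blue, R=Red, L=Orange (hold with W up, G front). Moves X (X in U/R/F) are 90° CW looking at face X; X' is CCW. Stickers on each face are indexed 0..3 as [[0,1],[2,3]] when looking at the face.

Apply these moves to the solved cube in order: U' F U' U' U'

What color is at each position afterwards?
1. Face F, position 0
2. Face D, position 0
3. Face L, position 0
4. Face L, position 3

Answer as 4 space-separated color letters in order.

After move 1 (U'): U=WWWW F=OOGG R=GGRR B=RRBB L=BBOO
After move 2 (F): F=GOGO U=WWOB R=WGWR D=RGYY L=BYOY
After move 3 (U'): U=WBWO F=BYGO R=GOWR B=WGBB L=RROY
After move 4 (U'): U=BOWW F=RRGO R=BYWR B=GOBB L=WGOY
After move 5 (U'): U=OWBW F=WGGO R=RRWR B=BYBB L=GOOY
Query 1: F[0] = W
Query 2: D[0] = R
Query 3: L[0] = G
Query 4: L[3] = Y

Answer: W R G Y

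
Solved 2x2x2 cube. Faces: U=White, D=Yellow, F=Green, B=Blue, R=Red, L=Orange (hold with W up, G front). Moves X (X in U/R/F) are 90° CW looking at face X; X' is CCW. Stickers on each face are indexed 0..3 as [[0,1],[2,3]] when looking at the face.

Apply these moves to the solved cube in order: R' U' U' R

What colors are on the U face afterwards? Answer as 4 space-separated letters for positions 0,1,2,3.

Answer: B B B W

Derivation:
After move 1 (R'): R=RRRR U=WBWB F=GWGW D=YGYG B=YBYB
After move 2 (U'): U=BBWW F=OOGW R=GWRR B=RRYB L=YBOO
After move 3 (U'): U=BWBW F=YBGW R=OORR B=GWYB L=RROO
After move 4 (R): R=RORO U=BBBW F=YGGG D=YYYG B=WWWB
Query: U face = BBBW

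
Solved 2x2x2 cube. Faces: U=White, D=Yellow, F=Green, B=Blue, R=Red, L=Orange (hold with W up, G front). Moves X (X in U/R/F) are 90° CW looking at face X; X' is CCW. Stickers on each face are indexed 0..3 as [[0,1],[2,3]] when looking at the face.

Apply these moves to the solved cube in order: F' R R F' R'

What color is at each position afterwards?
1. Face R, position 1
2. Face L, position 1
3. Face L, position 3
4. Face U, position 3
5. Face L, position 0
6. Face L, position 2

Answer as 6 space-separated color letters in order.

Answer: Y Y R G O O

Derivation:
After move 1 (F'): F=GGGG U=WWRR R=YRYR D=OOYY L=OWOW
After move 2 (R): R=YYRR U=WGRG F=GOGY D=OBYB B=RBWB
After move 3 (R): R=RYRY U=WORY F=GBGB D=OWYR B=GBGB
After move 4 (F'): F=BBGG U=WORR R=WYOY D=WWYR L=OYOR
After move 5 (R'): R=YYWO U=WGRG F=BOGR D=WBYG B=RBWB
Query 1: R[1] = Y
Query 2: L[1] = Y
Query 3: L[3] = R
Query 4: U[3] = G
Query 5: L[0] = O
Query 6: L[2] = O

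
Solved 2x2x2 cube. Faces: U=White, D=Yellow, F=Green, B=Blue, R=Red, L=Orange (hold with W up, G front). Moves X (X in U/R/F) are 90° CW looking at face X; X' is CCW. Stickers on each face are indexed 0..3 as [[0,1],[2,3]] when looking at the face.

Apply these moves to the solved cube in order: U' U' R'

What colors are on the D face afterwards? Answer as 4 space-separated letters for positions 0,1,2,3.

After move 1 (U'): U=WWWW F=OOGG R=GGRR B=RRBB L=BBOO
After move 2 (U'): U=WWWW F=BBGG R=OORR B=GGBB L=RROO
After move 3 (R'): R=OROR U=WBWG F=BWGW D=YBYG B=YGYB
Query: D face = YBYG

Answer: Y B Y G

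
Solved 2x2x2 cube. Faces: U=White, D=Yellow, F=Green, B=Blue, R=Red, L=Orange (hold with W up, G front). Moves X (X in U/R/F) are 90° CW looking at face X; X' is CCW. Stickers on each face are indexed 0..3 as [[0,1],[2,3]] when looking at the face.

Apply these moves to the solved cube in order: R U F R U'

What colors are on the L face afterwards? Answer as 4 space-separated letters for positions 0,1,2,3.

Answer: Y O O B

Derivation:
After move 1 (R): R=RRRR U=WGWG F=GYGY D=YBYB B=WBWB
After move 2 (U): U=WWGG F=RRGY R=WBRR B=OOWB L=GYOO
After move 3 (F): F=GRYR U=WWOY R=GBGR D=RWYB L=GYOB
After move 4 (R): R=GGRB U=WROR F=GWYB D=RWYO B=YOWB
After move 5 (U'): U=RRWO F=GYYB R=GWRB B=GGWB L=YOOB
Query: L face = YOOB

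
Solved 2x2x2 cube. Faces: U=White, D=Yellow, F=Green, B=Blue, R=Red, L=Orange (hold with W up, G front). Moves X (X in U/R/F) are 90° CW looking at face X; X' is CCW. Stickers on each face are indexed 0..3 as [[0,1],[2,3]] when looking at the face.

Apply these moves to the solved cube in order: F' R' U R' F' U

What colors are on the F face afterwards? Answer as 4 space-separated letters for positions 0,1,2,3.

Answer: R Y R G

Derivation:
After move 1 (F'): F=GGGG U=WWRR R=YRYR D=OOYY L=OWOW
After move 2 (R'): R=RRYY U=WBRB F=GWGR D=OGYG B=YBOB
After move 3 (U): U=RWBB F=RRGR R=YBYY B=OWOB L=GWOW
After move 4 (R'): R=BYYY U=ROBO F=RWGB D=ORYR B=GWGB
After move 5 (F'): F=WBRG U=ROBY R=RYOY D=WWYR L=GOOB
After move 6 (U): U=BRYO F=RYRG R=GWOY B=GOGB L=WBOB
Query: F face = RYRG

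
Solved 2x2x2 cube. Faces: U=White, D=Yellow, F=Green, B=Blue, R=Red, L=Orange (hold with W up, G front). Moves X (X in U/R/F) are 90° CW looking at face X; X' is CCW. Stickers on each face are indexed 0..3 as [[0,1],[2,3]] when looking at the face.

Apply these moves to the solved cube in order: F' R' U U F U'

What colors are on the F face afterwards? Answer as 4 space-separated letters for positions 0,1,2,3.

After move 1 (F'): F=GGGG U=WWRR R=YRYR D=OOYY L=OWOW
After move 2 (R'): R=RRYY U=WBRB F=GWGR D=OGYG B=YBOB
After move 3 (U): U=RWBB F=RRGR R=YBYY B=OWOB L=GWOW
After move 4 (U): U=BRBW F=YBGR R=OWYY B=GWOB L=RROW
After move 5 (F): F=GYRB U=BRWR R=BWWY D=YOYG L=ROOG
After move 6 (U'): U=RRBW F=RORB R=GYWY B=BWOB L=GWOG
Query: F face = RORB

Answer: R O R B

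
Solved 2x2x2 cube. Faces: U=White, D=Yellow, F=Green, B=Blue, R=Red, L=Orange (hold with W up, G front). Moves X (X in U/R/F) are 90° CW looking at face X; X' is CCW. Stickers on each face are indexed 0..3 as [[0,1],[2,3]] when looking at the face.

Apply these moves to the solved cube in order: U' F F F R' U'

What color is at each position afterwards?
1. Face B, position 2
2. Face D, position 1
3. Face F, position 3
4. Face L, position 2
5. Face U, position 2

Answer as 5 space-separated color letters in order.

Answer: O G R O W

Derivation:
After move 1 (U'): U=WWWW F=OOGG R=GGRR B=RRBB L=BBOO
After move 2 (F): F=GOGO U=WWOB R=WGWR D=RGYY L=BYOY
After move 3 (F): F=GGOO U=WWYY R=OGBR D=WWYY L=BROG
After move 4 (F): F=OGOG U=WWGR R=YGYR D=BOYY L=BWOW
After move 5 (R'): R=GRYY U=WBGR F=OWOR D=BGYG B=YROB
After move 6 (U'): U=BRWG F=BWOR R=OWYY B=GROB L=YROW
Query 1: B[2] = O
Query 2: D[1] = G
Query 3: F[3] = R
Query 4: L[2] = O
Query 5: U[2] = W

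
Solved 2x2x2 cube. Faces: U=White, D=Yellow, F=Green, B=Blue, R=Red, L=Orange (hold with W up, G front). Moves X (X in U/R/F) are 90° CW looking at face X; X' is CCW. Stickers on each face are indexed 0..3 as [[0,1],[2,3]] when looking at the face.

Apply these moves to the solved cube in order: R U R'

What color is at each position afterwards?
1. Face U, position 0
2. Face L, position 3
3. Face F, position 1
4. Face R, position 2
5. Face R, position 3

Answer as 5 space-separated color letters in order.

After move 1 (R): R=RRRR U=WGWG F=GYGY D=YBYB B=WBWB
After move 2 (U): U=WWGG F=RRGY R=WBRR B=OOWB L=GYOO
After move 3 (R'): R=BRWR U=WWGO F=RWGG D=YRYY B=BOBB
Query 1: U[0] = W
Query 2: L[3] = O
Query 3: F[1] = W
Query 4: R[2] = W
Query 5: R[3] = R

Answer: W O W W R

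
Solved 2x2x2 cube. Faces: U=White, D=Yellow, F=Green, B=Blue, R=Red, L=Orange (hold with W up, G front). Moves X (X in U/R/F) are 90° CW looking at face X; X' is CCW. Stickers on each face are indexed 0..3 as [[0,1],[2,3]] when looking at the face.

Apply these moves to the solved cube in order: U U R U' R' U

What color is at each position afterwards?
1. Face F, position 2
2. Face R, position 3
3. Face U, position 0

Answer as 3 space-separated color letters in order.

After move 1 (U): U=WWWW F=RRGG R=BBRR B=OOBB L=GGOO
After move 2 (U): U=WWWW F=BBGG R=OORR B=GGBB L=RROO
After move 3 (R): R=RORO U=WBWG F=BYGY D=YBYG B=WGWB
After move 4 (U'): U=BGWW F=RRGY R=BYRO B=ROWB L=WGOO
After move 5 (R'): R=YOBR U=BWWR F=RGGW D=YRYY B=GOBB
After move 6 (U): U=WBRW F=YOGW R=GOBR B=WGBB L=RGOO
Query 1: F[2] = G
Query 2: R[3] = R
Query 3: U[0] = W

Answer: G R W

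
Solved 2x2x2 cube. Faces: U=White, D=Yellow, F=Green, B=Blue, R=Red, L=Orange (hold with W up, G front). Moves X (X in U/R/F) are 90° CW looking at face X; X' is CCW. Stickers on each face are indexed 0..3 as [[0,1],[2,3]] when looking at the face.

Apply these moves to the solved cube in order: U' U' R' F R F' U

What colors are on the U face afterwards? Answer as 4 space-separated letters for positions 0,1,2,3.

Answer: G W R B

Derivation:
After move 1 (U'): U=WWWW F=OOGG R=GGRR B=RRBB L=BBOO
After move 2 (U'): U=WWWW F=BBGG R=OORR B=GGBB L=RROO
After move 3 (R'): R=OROR U=WBWG F=BWGW D=YBYG B=YGYB
After move 4 (F): F=GBWW U=WBOR R=WRGR D=OOYG L=RYOB
After move 5 (R): R=GWRR U=WBOW F=GOWG D=OYYY B=RGBB
After move 6 (F'): F=OGGW U=WBGR R=YWOR D=YBYY L=RWOO
After move 7 (U): U=GWRB F=YWGW R=RGOR B=RWBB L=OGOO
Query: U face = GWRB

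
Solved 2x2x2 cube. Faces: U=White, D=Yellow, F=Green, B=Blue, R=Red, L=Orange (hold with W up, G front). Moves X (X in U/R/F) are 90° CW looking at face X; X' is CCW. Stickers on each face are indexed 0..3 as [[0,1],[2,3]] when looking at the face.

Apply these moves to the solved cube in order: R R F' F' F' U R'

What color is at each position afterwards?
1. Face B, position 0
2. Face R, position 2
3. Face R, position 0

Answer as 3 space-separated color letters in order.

After move 1 (R): R=RRRR U=WGWG F=GYGY D=YBYB B=WBWB
After move 2 (R): R=RRRR U=WYWY F=GBGB D=YWYW B=GBGB
After move 3 (F'): F=BBGG U=WYRR R=WRYR D=OOYW L=OYOW
After move 4 (F'): F=BGBG U=WYWY R=OROR D=YWYW L=OROR
After move 5 (F'): F=GGBB U=WYOO R=WRYR D=RRYW L=OYOW
After move 6 (U): U=OWOY F=WRBB R=GBYR B=OYGB L=GGOW
After move 7 (R'): R=BRGY U=OGOO F=WWBY D=RRYB B=WYRB
Query 1: B[0] = W
Query 2: R[2] = G
Query 3: R[0] = B

Answer: W G B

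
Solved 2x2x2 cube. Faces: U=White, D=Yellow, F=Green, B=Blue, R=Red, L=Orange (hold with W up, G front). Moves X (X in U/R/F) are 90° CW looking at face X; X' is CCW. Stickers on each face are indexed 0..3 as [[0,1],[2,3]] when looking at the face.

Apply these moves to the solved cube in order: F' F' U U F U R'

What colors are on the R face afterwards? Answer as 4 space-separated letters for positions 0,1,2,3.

After move 1 (F'): F=GGGG U=WWRR R=YRYR D=OOYY L=OWOW
After move 2 (F'): F=GGGG U=WWYY R=OROR D=WWYY L=OROR
After move 3 (U): U=YWYW F=ORGG R=BBOR B=ORBB L=GGOR
After move 4 (U): U=YYWW F=BBGG R=OROR B=GGBB L=OROR
After move 5 (F): F=GBGB U=YYRR R=WRWR D=OOYY L=OWOW
After move 6 (U): U=RYRY F=WRGB R=GGWR B=OWBB L=GBOW
After move 7 (R'): R=GRGW U=RBRO F=WYGY D=ORYB B=YWOB
Query: R face = GRGW

Answer: G R G W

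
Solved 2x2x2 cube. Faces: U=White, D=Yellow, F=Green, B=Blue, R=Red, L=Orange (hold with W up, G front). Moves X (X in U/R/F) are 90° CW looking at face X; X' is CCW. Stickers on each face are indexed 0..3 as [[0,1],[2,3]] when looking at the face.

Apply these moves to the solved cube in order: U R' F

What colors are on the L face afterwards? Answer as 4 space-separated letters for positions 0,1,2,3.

After move 1 (U): U=WWWW F=RRGG R=BBRR B=OOBB L=GGOO
After move 2 (R'): R=BRBR U=WBWO F=RWGW D=YRYG B=YOYB
After move 3 (F): F=GRWW U=WBOG R=WROR D=BBYG L=GYOR
Query: L face = GYOR

Answer: G Y O R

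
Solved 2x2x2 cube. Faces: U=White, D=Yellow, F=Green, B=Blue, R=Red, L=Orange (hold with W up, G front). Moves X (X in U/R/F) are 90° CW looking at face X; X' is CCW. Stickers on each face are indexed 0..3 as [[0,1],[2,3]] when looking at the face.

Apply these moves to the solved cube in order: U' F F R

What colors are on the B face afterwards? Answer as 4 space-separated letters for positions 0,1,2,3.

After move 1 (U'): U=WWWW F=OOGG R=GGRR B=RRBB L=BBOO
After move 2 (F): F=GOGO U=WWOB R=WGWR D=RGYY L=BYOY
After move 3 (F): F=GGOO U=WWYY R=OGBR D=WWYY L=BROG
After move 4 (R): R=BORG U=WGYO F=GWOY D=WBYR B=YRWB
Query: B face = YRWB

Answer: Y R W B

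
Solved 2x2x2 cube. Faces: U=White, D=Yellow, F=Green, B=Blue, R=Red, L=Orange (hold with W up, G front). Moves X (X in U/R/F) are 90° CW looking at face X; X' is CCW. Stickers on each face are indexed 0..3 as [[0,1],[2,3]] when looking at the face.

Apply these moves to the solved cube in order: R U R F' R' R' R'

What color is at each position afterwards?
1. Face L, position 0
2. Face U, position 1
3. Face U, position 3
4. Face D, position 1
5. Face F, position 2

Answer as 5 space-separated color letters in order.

After move 1 (R): R=RRRR U=WGWG F=GYGY D=YBYB B=WBWB
After move 2 (U): U=WWGG F=RRGY R=WBRR B=OOWB L=GYOO
After move 3 (R): R=RWRB U=WRGY F=RBGB D=YWYO B=GOWB
After move 4 (F'): F=BBRG U=WRRR R=WWYB D=YOYO L=GYOG
After move 5 (R'): R=WBWY U=WWRG F=BRRR D=YBYG B=OOOB
After move 6 (R'): R=BYWW U=WORO F=BWRG D=YRYR B=GOBB
After move 7 (R'): R=YWBW U=WBRG F=BORO D=YWYG B=RORB
Query 1: L[0] = G
Query 2: U[1] = B
Query 3: U[3] = G
Query 4: D[1] = W
Query 5: F[2] = R

Answer: G B G W R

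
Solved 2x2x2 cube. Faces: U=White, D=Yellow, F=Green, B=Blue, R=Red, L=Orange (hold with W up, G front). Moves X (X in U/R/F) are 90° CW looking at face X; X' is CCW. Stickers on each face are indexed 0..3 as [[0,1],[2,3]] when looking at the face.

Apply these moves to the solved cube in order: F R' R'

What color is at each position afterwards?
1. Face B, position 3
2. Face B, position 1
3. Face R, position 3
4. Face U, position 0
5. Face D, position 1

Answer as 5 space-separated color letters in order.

After move 1 (F): F=GGGG U=WWOO R=WRWR D=RRYY L=OYOY
After move 2 (R'): R=RRWW U=WBOB F=GWGO D=RGYG B=YBRB
After move 3 (R'): R=RWRW U=WROY F=GBGB D=RWYO B=GBGB
Query 1: B[3] = B
Query 2: B[1] = B
Query 3: R[3] = W
Query 4: U[0] = W
Query 5: D[1] = W

Answer: B B W W W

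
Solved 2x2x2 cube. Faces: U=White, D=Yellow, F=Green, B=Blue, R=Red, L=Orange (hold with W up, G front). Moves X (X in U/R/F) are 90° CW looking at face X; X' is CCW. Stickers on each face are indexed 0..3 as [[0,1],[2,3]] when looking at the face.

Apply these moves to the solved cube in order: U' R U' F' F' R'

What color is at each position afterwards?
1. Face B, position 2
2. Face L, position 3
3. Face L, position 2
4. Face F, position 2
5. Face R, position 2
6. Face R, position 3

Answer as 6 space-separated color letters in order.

After move 1 (U'): U=WWWW F=OOGG R=GGRR B=RRBB L=BBOO
After move 2 (R): R=RGRG U=WOWG F=OYGY D=YBYR B=WRWB
After move 3 (U'): U=OGWW F=BBGY R=OYRG B=RGWB L=WROO
After move 4 (F'): F=BYBG U=OGOR R=BYYG D=ROYR L=WWOW
After move 5 (F'): F=YGBB U=OGBY R=OYRG D=WWYR L=WROO
After move 6 (R'): R=YGOR U=OWBR F=YGBY D=WGYB B=RGWB
Query 1: B[2] = W
Query 2: L[3] = O
Query 3: L[2] = O
Query 4: F[2] = B
Query 5: R[2] = O
Query 6: R[3] = R

Answer: W O O B O R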